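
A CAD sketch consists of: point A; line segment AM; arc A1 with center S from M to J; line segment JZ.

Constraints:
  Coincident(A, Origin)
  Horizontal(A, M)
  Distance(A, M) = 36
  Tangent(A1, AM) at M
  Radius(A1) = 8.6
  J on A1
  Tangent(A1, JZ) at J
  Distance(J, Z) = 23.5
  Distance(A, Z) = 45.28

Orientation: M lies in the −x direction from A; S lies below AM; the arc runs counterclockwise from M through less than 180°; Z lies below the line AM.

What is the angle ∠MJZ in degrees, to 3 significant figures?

119°

Checks: |SJ| = 8.600 ✓; ∠(SJ, JZ) = 90.00° ✓; |JZ| = 23.50 ✓; |AZ| = 45.28 ✓.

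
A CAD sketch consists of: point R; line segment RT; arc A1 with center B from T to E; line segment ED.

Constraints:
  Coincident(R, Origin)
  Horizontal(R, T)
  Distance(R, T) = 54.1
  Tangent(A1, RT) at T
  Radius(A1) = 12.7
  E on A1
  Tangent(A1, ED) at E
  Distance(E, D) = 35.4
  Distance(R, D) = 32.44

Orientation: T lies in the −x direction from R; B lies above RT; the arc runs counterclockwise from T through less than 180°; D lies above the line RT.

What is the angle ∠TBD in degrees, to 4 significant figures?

111.2°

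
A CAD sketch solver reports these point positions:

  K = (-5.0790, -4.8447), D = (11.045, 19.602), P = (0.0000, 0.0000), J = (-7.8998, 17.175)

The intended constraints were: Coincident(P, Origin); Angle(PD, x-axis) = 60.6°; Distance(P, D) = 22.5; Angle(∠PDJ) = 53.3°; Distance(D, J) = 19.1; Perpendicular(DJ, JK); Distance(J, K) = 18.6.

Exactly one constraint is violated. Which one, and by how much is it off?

Distance(J, K) = 18.6 — off by 3.60.

P = (0.00, 0.00) ✓; PD at 60.60° ✓; |PD| = 22.50 ✓; ∠PDJ = 53.30° ✓; |DJ| = 19.10 ✓; ∠(DJ, JK) = 90.00° ✓; |JK| = 22.20 ✗.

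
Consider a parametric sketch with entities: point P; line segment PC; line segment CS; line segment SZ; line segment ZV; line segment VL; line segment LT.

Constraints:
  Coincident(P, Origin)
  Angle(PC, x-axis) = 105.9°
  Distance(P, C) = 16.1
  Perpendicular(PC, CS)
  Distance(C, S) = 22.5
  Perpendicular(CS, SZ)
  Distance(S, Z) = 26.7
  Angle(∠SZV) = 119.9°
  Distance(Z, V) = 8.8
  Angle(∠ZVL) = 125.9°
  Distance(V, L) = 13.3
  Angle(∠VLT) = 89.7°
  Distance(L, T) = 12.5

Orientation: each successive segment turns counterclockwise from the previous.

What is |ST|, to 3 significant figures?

20.4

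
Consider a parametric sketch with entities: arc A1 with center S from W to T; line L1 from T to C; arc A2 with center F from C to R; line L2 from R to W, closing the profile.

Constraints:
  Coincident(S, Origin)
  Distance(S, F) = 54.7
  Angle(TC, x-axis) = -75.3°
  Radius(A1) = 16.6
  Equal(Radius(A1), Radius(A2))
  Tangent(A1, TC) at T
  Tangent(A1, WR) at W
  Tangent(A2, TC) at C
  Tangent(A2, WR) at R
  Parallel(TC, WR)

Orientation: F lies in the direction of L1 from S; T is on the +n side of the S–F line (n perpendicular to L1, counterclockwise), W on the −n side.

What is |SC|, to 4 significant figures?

57.16

Tangency of A1 to both parallel lines with radius 16.6 puts T and W at S ± 16.6·n: T = (16.06, 4.212), W = (-16.06, -4.212). Equal radii place C and R the same way about F: C = F + 16.6·n = (29.94, -48.70), R = F − 16.6·n = (-2.176, -57.12). Then |SC| = |C − S| = 57.16.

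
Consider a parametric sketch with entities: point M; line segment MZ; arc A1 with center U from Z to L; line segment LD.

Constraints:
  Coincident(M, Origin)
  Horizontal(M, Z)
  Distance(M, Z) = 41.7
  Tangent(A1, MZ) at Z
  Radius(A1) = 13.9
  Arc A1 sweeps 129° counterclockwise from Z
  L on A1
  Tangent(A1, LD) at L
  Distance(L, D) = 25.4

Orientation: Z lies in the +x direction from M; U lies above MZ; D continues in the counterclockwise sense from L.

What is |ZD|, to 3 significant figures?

42.7

M is at the origin; M and Z share the same y with |MZ| = 41.7 and Z on the +x side, so Z = (41.7, 0.00). The tangent condition forces UZ to be normal to MZ, so U = Z + (0, 13.9) = (41.7, 13.9). On A1, Z sits at bearing -90° from U; a 129° counterclockwise sweep puts L at bearing 39°, so L = U + 13.9·(cos 39°, sin 39°) = (52.5, 22.6). The tangent condition forces UL to be normal to LD, so LD runs along (−sin 39°, cos 39°); with |LD| = 25.4, D = (36.5, 42.4). Then |ZD| = |D − Z| = 42.7.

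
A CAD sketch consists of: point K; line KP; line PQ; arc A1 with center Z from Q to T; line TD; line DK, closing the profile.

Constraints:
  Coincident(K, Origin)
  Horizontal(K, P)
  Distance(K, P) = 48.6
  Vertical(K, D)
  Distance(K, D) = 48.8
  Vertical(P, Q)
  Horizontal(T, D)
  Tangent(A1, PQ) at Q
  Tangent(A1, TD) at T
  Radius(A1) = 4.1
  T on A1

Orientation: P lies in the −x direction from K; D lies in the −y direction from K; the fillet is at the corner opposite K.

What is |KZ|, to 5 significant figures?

63.074

K is at the origin; K and P share the same y with |KP| = 48.6 and P on the −x side, so P = (-48.600, 0.0000). K and D share the same x with |KD| = 48.8 and D on the −y side, so D = (0.0000, -48.800). The virtual corner opposite K is at (-48.600, -48.800). A1 meets PQ tangentially, so ZQ is at right angles to PQ and since A1 is tangent to TD there, ZT ⟂ TD, with radius 4.1, so the center Z sits 4.1 in from both sides at Z = (-44.500, -44.700). Then |KZ| = |Z − K| = 63.074.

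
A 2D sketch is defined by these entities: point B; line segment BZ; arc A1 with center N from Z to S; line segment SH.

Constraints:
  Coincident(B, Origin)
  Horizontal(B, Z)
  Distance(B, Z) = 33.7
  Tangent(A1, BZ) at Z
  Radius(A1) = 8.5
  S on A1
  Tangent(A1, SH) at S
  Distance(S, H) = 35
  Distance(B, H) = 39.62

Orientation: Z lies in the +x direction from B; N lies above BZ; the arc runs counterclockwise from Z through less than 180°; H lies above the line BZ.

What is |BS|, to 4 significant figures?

41.96

Checks: B.y = 0.00, Z.y = 0.00 ✓; |NS| = 8.500 ✓; ∠(NS, SH) = 90.00° ✓; |SH| = 35.00 ✓; |BH| = 39.62 ✓.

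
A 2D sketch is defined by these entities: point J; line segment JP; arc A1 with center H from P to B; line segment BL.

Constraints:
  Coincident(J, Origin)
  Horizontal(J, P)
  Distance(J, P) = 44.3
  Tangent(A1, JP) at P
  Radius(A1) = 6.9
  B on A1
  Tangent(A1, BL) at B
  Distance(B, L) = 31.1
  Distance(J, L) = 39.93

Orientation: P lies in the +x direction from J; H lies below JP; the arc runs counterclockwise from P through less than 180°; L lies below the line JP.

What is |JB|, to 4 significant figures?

38.31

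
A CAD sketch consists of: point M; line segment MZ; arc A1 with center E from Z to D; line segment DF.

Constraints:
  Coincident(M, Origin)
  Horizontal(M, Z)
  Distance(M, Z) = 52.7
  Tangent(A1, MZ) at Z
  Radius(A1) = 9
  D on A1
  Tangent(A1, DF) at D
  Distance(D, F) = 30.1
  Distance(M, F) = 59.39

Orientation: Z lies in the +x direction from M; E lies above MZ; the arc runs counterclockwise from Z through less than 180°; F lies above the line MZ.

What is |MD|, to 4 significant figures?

61.90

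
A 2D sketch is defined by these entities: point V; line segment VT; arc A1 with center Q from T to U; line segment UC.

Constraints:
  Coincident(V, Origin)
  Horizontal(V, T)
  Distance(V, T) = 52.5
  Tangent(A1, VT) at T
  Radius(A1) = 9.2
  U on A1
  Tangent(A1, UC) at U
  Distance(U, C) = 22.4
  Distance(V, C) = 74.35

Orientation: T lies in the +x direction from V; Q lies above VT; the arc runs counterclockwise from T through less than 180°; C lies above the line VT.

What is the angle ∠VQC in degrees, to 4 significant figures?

144.5°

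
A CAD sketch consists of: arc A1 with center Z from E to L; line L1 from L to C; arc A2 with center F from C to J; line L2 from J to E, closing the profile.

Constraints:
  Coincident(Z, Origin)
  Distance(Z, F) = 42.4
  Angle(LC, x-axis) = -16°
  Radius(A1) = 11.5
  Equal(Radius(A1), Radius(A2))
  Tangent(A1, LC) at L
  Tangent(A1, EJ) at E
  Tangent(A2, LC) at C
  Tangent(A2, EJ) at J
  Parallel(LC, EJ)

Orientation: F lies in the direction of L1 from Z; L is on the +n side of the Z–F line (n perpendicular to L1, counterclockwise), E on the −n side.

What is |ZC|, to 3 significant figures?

43.9

The slot axis is L1's direction at -16.0°, so u = (cos -16.0°, sin -16.0°) = (0.961, -0.276) and n = (−sin -16.0°, cos -16.0°) = (0.276, 0.961). Z is at the origin and F lies 42.4 along u from Z, so F = 42.4·u = (40.8, -11.7). Tangency of A1 to both parallel lines with radius 11.5 puts L and E at Z ± 11.5·n: L = (3.17, 11.1), E = (-3.17, -11.1). Equal radii place C and J the same way about F: C = F + 11.5·n = (43.9, -0.633), J = F − 11.5·n = (37.6, -22.7). Then |ZC| = |C − Z| = 43.9.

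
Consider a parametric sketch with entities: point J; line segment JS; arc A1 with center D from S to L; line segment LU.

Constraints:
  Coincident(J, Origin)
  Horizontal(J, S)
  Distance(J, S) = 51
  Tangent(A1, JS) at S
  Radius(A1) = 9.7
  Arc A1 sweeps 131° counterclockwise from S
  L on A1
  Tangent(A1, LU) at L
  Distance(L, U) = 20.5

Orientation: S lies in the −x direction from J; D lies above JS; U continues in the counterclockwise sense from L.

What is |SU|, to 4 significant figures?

32.13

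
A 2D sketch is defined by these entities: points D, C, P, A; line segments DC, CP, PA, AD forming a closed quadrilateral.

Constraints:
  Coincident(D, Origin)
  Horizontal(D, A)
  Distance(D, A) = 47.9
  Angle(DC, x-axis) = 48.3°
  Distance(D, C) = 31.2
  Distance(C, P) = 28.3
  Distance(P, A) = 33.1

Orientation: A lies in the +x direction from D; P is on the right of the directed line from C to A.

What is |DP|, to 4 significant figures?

15.74

Checks: |CP| = 28.30 ✓; |PA| = 33.10 ✓.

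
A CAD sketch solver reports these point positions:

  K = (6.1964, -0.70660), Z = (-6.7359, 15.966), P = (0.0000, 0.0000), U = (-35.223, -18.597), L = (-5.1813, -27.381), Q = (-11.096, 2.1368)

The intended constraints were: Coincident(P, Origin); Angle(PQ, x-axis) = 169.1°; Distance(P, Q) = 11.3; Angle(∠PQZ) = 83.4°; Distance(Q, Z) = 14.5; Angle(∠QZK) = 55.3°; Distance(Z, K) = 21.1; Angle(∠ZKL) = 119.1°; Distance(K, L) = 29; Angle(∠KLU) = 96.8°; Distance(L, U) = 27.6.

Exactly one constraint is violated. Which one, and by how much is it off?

Distance(L, U) = 27.6 — off by 3.70.

P = (0.00, 0.00) ✓; PQ at 169.1° ✓; |PQ| = 11.30 ✓; ∠PQZ = 83.40° ✓; |QZ| = 14.50 ✓; ∠QZK = 55.30° ✓; |ZK| = 21.10 ✓; ∠ZKL = 119.1° ✓; |KL| = 29.00 ✓; ∠KLU = 96.80° ✓; |LU| = 31.30 ✗.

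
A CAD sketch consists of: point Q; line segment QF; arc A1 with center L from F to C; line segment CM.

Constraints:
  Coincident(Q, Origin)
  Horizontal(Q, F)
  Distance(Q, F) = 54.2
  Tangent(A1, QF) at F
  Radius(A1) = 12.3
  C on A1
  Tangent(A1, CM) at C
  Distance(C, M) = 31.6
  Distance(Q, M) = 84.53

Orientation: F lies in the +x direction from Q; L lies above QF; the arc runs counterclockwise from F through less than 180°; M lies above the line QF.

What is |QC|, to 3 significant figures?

66.6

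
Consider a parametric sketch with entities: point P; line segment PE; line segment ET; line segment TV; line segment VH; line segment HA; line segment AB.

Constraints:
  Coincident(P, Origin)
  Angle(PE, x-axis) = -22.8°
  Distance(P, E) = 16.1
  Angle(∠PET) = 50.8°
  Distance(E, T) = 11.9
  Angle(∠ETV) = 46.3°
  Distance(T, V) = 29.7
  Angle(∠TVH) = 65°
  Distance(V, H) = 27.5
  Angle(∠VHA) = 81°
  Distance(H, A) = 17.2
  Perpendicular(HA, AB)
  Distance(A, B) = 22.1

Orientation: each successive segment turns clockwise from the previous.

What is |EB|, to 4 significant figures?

14.08

∠VHA = 81.0° gives HA at -139.7° from the x-axis; with |HA| = 17.2, A = (20.10, -12.29). HA ⟂ AB, so AB runs at 130.3°; with |AB| = 22.1, B = (5.808, 4.564). Then |EB| = |B − E| = 14.08.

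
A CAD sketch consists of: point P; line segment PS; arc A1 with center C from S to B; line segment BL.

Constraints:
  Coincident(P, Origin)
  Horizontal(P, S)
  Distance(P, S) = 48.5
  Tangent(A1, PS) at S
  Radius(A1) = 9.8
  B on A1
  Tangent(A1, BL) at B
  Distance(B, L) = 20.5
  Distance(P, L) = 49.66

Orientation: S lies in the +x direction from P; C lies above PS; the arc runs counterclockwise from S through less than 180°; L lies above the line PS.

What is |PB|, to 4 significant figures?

57.49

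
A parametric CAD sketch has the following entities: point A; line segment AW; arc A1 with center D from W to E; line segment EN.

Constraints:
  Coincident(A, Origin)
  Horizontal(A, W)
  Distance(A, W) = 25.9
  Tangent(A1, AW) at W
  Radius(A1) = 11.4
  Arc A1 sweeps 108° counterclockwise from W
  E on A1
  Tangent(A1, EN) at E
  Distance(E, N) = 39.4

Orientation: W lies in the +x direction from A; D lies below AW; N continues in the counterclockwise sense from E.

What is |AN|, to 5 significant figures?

59.049

A is at the origin; A and W share the same y with |AW| = 25.9 and W on the +x side, so W = (25.900, 0.0000). Since A1 is tangent to AW there, DW ⟂ AW, so D = W + (0, -11.4) = (25.900, -11.400). On A1, W sits at bearing 90° from D; a 108° counterclockwise sweep puts E at bearing 198°, so E = D + 11.4·(cos 198°, sin 198°) = (15.058, -14.923). A1 meets EN tangentially, so DE is at right angles to EN, so EN runs along (−sin 198°, cos 198°); with |EN| = 39.4, N = (27.233, -52.394). Then |AN| = |N − A| = 59.049.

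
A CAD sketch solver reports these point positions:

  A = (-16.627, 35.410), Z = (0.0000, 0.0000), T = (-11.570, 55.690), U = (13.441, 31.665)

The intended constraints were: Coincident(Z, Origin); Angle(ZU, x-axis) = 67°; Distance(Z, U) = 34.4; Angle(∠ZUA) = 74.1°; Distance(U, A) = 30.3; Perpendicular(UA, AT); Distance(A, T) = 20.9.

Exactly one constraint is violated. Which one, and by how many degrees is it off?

Perpendicular(UA, AT) — off by 6.90°.

Z = (0.00, 0.00) ✓; ZU at 67.00° ✓; |ZU| = 34.40 ✓; ∠ZUA = 74.10° ✓; |UA| = 30.30 ✓; ∠(UA, AT) = 96.90° ✗; |AT| = 20.90 ✓.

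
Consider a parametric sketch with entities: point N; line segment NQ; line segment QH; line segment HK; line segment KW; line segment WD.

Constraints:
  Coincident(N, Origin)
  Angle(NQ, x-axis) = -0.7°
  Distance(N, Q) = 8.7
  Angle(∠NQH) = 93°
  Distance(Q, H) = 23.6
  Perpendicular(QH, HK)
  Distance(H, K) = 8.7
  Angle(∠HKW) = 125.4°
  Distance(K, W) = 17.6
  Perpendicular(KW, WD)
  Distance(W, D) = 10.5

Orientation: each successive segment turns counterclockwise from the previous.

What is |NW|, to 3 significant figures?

14.1

N is at the origin; NQ runs at -0.7° with length 8.7, so Q = (8.70, -0.106). ∠NQH = 93.0° gives QH at 86.3° from the x-axis; with |QH| = 23.6, H = (10.2, 23.4). QH ⟂ HK, so HK runs at 176°; with |HK| = 8.7, K = (1.54, 24.0). ∠HKW = 125.4° gives KW at -129° from the x-axis; with |KW| = 17.6, W = (-9.56, 10.3). Then |NW| = |W − N| = 14.1.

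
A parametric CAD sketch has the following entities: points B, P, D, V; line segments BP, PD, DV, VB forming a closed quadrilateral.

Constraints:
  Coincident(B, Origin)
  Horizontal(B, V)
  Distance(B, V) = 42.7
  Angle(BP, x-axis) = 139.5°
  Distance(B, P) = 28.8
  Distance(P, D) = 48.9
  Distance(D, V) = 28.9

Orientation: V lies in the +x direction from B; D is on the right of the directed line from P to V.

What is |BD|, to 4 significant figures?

20.14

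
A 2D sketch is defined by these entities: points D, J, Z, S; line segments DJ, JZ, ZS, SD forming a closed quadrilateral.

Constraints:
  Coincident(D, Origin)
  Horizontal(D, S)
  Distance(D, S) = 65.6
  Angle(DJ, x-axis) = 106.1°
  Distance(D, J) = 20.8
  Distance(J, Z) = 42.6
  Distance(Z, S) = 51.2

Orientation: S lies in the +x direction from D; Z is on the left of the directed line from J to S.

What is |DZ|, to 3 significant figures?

50.7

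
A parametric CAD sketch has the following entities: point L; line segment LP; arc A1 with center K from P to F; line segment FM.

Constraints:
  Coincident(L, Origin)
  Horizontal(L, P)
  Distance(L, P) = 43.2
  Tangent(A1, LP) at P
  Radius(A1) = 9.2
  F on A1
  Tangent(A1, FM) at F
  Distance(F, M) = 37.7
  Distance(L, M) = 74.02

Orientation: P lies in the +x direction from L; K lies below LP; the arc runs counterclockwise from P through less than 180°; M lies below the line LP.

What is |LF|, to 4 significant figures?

38.88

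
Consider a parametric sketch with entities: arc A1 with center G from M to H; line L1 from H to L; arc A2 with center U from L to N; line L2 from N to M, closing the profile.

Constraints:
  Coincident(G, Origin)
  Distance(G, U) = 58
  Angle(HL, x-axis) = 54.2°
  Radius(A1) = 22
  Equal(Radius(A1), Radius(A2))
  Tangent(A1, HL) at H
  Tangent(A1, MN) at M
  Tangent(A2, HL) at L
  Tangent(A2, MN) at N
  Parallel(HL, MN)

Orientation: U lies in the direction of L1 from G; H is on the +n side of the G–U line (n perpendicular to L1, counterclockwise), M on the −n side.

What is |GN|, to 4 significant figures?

62.03

The slot axis is L1's direction at 54.2°, so u = (cos 54.2°, sin 54.2°) = (0.5850, 0.8111) and n = (−sin 54.2°, cos 54.2°) = (-0.8111, 0.5850). G is at the origin and U lies 58.0 along u from G, so U = 58.0·u = (33.93, 47.04). Tangency of A1 to both parallel lines with radius 22.0 puts H and M at G ± 22.0·n: H = (-17.84, 12.87), M = (17.84, -12.87). Equal radii place L and N the same way about U: L = U + 22.0·n = (16.08, 59.91), N = U − 22.0·n = (51.77, 34.17). Then |GN| = |N − G| = 62.03.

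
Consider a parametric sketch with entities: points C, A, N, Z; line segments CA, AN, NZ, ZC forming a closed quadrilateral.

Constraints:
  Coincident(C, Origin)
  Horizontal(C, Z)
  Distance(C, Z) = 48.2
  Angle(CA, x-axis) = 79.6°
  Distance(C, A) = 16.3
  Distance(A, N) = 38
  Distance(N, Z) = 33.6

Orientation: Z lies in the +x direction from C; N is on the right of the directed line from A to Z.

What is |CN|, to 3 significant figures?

26.8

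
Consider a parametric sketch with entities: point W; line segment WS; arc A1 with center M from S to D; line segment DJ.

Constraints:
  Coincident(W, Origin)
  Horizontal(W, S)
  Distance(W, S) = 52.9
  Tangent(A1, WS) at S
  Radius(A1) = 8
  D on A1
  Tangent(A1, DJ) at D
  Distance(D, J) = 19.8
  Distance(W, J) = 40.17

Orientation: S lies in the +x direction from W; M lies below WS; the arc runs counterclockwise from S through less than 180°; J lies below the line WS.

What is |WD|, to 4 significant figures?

46.46

Checks: |WS| = 52.90 ✓; |MD| = 8.000 ✓; ∠(MD, DJ) = 90.00° ✓; |DJ| = 19.80 ✓; |WJ| = 40.17 ✓.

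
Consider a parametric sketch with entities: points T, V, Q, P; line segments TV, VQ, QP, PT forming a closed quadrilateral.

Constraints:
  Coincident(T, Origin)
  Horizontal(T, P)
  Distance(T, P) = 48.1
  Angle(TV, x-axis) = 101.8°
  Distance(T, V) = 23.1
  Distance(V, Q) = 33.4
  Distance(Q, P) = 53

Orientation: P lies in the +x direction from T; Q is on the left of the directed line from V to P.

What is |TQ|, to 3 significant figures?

49.3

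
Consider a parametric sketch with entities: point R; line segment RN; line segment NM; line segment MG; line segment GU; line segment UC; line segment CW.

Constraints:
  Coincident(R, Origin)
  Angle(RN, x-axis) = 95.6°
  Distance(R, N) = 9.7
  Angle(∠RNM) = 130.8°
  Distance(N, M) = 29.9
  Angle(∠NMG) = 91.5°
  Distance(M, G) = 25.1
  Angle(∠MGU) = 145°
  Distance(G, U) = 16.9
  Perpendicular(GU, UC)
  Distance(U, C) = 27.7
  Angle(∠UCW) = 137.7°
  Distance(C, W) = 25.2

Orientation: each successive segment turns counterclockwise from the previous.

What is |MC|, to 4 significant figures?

39.75

R is at the origin; RN runs at 95.6° with length 9.7, so N = (-0.9466, 9.654). ∠RNM = 130.8° gives NM at 144.8° from the x-axis; with |NM| = 29.9, M = (-25.38, 26.89). ∠NMG = 91.5° gives MG at -126.7° from the x-axis; with |MG| = 25.1, G = (-40.38, 6.764). ∠MGU = 145.0° gives GU at -91.70° from the x-axis; with |GU| = 16.9, U = (-40.88, -10.13). GU ⟂ UC, so UC runs at -1.700°; with |UC| = 27.7, C = (-13.19, -10.95). Then |MC| = |C − M| = 39.75.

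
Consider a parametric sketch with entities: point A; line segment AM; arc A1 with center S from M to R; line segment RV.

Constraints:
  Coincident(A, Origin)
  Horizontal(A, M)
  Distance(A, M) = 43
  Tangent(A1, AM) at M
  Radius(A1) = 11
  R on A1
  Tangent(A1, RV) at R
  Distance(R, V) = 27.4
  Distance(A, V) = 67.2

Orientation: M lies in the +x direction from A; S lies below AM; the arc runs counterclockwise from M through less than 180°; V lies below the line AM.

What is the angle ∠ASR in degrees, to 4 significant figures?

61.57°

A is at the origin; AM is horizontal with |AM| = 43.0 and M on the +x side, so M = (43.00, 0.000). The tangent condition forces SM to be normal to AM, so S = M + (0, -11) = (43.00, -11.00). Since SR ⟂ RV (tangency), |SV| = √(11.0² + 27.4²) = 29.53 regardless of where R sits on A1. So V lies on both circle(A, 67.2) and circle(S, 29.53); the below-AM intersection is V = (55.64, -37.68). R is the foot of the tangent from V: R = (35.53, -19.07).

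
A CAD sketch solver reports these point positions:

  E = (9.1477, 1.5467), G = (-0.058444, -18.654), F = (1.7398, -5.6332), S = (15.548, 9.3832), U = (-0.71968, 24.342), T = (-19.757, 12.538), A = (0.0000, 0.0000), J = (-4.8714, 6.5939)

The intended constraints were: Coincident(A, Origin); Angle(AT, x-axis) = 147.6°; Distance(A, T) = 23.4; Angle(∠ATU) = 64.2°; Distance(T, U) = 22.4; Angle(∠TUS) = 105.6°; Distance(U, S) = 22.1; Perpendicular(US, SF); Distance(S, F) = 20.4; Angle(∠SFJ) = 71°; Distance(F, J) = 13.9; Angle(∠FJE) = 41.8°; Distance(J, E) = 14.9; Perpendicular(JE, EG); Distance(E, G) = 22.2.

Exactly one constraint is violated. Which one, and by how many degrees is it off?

Perpendicular(JE, EG) — off by 4.70°.

A = (0.00, 0.00) ✓; AT at 147.6° ✓; |AT| = 23.40 ✓; ∠ATU = 64.20° ✓; |TU| = 22.40 ✓; ∠TUS = 105.6° ✓; |US| = 22.10 ✓; ∠(US, SF) = 90.00° ✓; |SF| = 20.40 ✓; ∠SFJ = 71.00° ✓; |FJ| = 13.90 ✓; ∠FJE = 41.80° ✓; |JE| = 14.90 ✓; ∠(JE, EG) = 94.70° ✗; |EG| = 22.20 ✓.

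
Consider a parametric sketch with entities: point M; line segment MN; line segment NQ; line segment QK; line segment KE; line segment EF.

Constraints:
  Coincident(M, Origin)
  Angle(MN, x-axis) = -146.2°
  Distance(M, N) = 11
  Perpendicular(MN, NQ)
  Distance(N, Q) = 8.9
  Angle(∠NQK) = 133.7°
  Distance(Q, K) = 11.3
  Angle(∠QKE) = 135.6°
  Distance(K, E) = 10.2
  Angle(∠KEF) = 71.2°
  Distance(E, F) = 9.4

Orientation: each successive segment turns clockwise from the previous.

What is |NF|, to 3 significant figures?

17.1

∠QKE = 135.6° gives KE at 33.1° from the x-axis; with |KE| = 10.2, E = (-3.10, 17.9). ∠KEF = 71.2° gives EF at -75.7° from the x-axis; with |EF| = 9.4, F = (-0.780, 8.77). Then |NF| = |F − N| = 17.1.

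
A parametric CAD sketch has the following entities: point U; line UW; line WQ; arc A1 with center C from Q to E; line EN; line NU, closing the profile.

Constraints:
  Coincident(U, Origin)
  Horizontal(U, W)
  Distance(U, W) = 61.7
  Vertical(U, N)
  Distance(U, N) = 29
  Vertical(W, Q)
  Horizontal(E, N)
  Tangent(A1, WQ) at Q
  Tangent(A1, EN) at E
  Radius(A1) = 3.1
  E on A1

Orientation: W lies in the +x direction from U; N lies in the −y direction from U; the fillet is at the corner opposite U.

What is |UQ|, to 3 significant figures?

66.9

U is at the origin; UW is horizontal with |UW| = 61.7 and W on the +x side, so W = (61.7, 0.00). UN is vertical with |UN| = 29.0 and N on the −y side, so N = (0.00, -29.0). The virtual corner opposite U is at (61.7, -29.0). A1 meets WQ tangentially, so CQ is at right angles to WQ and since A1 is tangent to EN there, CE ⟂ EN, with radius 3.1, so the center C sits 3.1 in from both sides at C = (58.6, -25.9). That places the tangent points at Q = (61.7, -25.9) on WQ and E = (58.6, -29.0) on EN. Then |UQ| = |Q − U| = 66.9.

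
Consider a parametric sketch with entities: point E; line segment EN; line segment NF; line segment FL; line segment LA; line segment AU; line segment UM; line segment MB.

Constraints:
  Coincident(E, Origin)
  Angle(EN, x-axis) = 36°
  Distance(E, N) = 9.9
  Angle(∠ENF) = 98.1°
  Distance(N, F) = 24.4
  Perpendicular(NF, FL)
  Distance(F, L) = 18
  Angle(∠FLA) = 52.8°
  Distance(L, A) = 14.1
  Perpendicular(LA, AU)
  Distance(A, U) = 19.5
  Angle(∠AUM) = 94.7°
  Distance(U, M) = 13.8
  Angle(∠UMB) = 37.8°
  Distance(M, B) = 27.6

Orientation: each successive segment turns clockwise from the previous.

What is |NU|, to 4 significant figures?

25.68

E is at the origin; EN runs at 36.0° with length 9.9, so N = (8.009, 5.819). ∠ENF = 98.1° gives NF at -45.90° from the x-axis; with |NF| = 24.4, F = (24.99, -11.70). NF is perpendicular to FL, so FL runs at -135.9°; with |FL| = 18.0, L = (12.06, -24.23). ∠FLA = 52.8° gives LA at 96.90° from the x-axis; with |LA| = 14.1, A = (10.37, -10.23). The perpendicularity gives AU at right angles to LA, so AU runs at 6.900°; with |AU| = 19.5, U = (29.73, -7.889). Then |NU| = |U − N| = 25.68.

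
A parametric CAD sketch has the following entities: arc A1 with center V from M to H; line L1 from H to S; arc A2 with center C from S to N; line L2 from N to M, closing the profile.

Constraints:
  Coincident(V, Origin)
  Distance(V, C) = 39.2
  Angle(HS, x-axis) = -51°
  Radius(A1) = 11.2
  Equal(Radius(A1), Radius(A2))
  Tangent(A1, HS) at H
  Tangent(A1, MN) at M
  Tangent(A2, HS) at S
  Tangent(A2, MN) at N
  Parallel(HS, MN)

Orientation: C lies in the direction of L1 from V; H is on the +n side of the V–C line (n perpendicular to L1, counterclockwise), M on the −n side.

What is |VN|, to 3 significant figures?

40.8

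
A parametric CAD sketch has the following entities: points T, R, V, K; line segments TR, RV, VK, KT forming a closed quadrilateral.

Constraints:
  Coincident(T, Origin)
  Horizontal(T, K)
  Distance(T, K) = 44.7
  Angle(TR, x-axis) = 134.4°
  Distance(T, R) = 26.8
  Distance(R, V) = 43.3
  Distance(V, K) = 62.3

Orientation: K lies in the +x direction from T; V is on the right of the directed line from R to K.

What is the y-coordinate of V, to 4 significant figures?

-23.75

Checks: |RV| = 43.30 ✓; |VK| = 62.30 ✓.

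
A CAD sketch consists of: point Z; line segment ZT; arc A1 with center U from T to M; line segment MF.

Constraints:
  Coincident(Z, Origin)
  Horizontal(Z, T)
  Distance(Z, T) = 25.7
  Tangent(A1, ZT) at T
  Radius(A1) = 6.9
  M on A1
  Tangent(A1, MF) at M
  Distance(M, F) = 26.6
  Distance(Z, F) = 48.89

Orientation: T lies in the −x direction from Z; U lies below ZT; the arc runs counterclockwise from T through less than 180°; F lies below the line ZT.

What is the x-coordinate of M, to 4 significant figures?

-32.50

Z is at the origin; Z and T share the same y with |ZT| = 25.7 and T on the −x side, so T = (-25.70, 0.000). Since A1 is tangent to ZT there, UT ⟂ ZT, so U = T + (0, -6.9) = (-25.70, -6.900). Since UM ⟂ MF (tangency), |UF| = √(6.9² + 26.6²) = 27.48 regardless of where M sits on A1. So F lies on both circle(Z, 48.89) and circle(U, 27.48); the below-ZT intersection is F = (-37.01, -31.94). M is the foot of the tangent from F: M = (-32.50, -5.730).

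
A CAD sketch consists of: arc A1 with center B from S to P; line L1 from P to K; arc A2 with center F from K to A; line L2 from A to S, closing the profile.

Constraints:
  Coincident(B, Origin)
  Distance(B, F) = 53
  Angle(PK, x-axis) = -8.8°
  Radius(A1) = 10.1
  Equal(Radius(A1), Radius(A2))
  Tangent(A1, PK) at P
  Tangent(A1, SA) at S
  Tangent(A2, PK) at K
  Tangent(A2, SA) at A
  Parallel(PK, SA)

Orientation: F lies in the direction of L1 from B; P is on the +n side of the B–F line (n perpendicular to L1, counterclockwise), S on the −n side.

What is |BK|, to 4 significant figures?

53.95

The slot axis is L1's direction at -8.8°, so u = (cos -8.8°, sin -8.8°) = (0.9882, -0.1530) and n = (−sin -8.8°, cos -8.8°) = (0.1530, 0.9882). B is at the origin and F lies 53.0 along u from B, so F = 53.0·u = (52.38, -8.108). Tangency of A1 to both parallel lines with radius 10.1 puts P and S at B ± 10.1·n: P = (1.545, 9.981), S = (-1.545, -9.981). Equal radii place K and A the same way about F: K = F + 10.1·n = (53.92, 1.873), A = F − 10.1·n = (50.83, -18.09). Then |BK| = |K − B| = 53.95.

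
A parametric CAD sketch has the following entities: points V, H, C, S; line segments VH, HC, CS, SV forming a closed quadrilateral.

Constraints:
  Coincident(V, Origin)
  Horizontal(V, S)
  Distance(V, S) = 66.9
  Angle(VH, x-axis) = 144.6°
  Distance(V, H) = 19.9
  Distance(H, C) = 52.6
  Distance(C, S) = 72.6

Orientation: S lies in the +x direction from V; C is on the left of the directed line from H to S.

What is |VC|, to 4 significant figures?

55.11

V is at the origin; VS is horizontal with |VS| = 66.9 and S in +x, so S = (66.9, 0). VH runs at 144.6° with |VH| = 19.9, so H = (-16.22, 11.53). C is determined by |HC| = 52.6 and |CS| = 72.6 together: it lies at the intersection of circle(H, 52.6) and circle(S, 72.6). With |HS| = 83.92, the foot of the radical line on HS is 27.04 from H and the perpendicular offset is √(52.6² − 27.04²) = 45.12. Taking the left-of-HS solution: C = (16.76, 52.50).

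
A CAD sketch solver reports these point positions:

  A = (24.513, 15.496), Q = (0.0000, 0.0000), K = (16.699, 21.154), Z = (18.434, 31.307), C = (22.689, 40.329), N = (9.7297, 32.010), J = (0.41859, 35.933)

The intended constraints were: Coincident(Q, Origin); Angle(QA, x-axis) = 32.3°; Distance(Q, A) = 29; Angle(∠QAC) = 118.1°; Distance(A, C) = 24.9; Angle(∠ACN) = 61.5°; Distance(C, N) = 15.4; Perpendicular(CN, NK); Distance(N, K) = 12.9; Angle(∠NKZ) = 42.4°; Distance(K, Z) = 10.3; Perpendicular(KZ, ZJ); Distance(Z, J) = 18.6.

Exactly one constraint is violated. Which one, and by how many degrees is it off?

Perpendicular(KZ, ZJ) — off by 4.70°.

Q = (0.00, 0.00) ✓; QA at 32.30° ✓; |QA| = 29.00 ✓; ∠QAC = 118.1° ✓; |AC| = 24.90 ✓; ∠ACN = 61.50° ✓; |CN| = 15.40 ✓; ∠(CN, NK) = 90.00° ✓; |NK| = 12.90 ✓; ∠NKZ = 42.40° ✓; |KZ| = 10.30 ✓; ∠(KZ, ZJ) = 85.30° ✗; |ZJ| = 18.60 ✓.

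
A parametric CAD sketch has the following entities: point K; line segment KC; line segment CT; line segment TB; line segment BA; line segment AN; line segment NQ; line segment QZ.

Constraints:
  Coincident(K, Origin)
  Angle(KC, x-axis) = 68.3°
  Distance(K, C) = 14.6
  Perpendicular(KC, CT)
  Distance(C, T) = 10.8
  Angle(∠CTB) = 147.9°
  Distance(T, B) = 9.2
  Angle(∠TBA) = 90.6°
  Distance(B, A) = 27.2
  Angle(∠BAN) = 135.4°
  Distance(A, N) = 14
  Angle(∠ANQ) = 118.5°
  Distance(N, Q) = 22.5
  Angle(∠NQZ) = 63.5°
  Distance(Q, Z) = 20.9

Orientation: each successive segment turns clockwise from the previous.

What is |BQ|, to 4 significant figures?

44.11

∠BAN = 135.4° gives AN at 172.2° from the x-axis; with |AN| = 14.0, N = (-14.78, -12.25). ∠ANQ = 118.5° gives NQ at 110.7° from the x-axis; with |NQ| = 22.5, Q = (-22.74, 8.802). Then |BQ| = |Q − B| = 44.11.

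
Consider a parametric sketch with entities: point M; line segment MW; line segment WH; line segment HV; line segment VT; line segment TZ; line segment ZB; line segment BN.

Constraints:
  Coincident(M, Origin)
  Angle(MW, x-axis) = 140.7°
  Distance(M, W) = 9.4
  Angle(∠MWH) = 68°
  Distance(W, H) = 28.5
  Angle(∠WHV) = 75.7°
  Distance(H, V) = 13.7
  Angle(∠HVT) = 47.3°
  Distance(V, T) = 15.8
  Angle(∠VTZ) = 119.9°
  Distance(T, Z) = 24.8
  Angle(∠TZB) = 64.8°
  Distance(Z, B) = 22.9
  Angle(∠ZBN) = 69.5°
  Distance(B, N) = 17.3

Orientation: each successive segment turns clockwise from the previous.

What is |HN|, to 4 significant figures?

3.424

∠TZB = 64.8° gives ZB at -23.60° from the x-axis; with |ZB| = 22.9, B = (27.51, 29.48). ∠ZBN = 69.5° gives BN at -134.1° from the x-axis; with |BN| = 17.3, N = (15.47, 17.06). Then |HN| = |N − H| = 3.424.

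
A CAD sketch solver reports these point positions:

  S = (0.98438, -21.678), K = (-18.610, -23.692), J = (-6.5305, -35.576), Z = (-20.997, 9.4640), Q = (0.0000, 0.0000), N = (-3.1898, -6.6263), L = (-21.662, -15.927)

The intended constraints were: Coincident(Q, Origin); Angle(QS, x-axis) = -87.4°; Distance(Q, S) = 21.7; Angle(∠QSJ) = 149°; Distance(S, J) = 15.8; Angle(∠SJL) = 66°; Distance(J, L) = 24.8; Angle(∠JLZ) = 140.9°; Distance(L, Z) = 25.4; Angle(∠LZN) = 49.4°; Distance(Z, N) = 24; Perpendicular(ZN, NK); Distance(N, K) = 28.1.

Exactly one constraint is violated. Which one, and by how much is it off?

Distance(N, K) = 28.1 — off by 5.10.

Q = (0.00, 0.00) ✓; QS at -87.40° ✓; |QS| = 21.70 ✓; ∠QSJ = 149.0° ✓; |SJ| = 15.80 ✓; ∠SJL = 66.00° ✓; |JL| = 24.80 ✓; ∠JLZ = 140.9° ✓; |LZ| = 25.40 ✓; ∠LZN = 49.40° ✓; |ZN| = 24.00 ✓; ∠(ZN, NK) = 90.00° ✓; |NK| = 23.00 ✗.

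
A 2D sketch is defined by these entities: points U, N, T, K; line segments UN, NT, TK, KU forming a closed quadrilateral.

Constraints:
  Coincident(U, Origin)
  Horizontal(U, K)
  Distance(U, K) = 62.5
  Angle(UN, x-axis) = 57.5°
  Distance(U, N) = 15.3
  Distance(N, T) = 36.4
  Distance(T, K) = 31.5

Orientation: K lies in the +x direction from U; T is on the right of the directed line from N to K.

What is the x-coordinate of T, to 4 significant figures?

33.80

U is at the origin; UK is horizontal with |UK| = 62.5 and K in +x, so K = (62.5, 0). UN runs at 57.5° with |UN| = 15.3, so N = (8.221, 12.90). T is determined by |NT| = 36.4 and |TK| = 31.5 together: it lies at the intersection of circle(N, 36.4) and circle(K, 31.5). With |NK| = 55.79, the foot of the radical line on NK is 30.88 from N and the perpendicular offset is √(36.4² − 30.88²) = 19.28. Taking the right-of-NK solution: T = (33.80, -12.99).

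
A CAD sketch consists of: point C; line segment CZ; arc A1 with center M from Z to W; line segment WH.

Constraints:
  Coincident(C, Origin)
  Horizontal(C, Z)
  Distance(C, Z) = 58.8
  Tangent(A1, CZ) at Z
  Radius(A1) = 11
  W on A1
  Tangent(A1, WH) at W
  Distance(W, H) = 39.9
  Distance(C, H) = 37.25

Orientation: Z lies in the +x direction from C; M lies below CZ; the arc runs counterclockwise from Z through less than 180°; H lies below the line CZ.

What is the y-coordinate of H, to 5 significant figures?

-30.027

C is at the origin; C and Z share the same y with |CZ| = 58.8 and Z on the +x side, so Z = (58.800, 0.0000). Since A1 is tangent to CZ there, MZ ⟂ CZ, so M = Z + (0, -11) = (58.800, -11.000). Since MW ⟂ WH (tangency), |MH| = √(11.0² + 39.9²) = 41.389 regardless of where W sits on A1. So H lies on both circle(C, 37.25) and circle(M, 41.389); the below-CZ intersection is H = (22.044, -30.027). W is the foot of the tangent from H: W = (51.329, -2.9266).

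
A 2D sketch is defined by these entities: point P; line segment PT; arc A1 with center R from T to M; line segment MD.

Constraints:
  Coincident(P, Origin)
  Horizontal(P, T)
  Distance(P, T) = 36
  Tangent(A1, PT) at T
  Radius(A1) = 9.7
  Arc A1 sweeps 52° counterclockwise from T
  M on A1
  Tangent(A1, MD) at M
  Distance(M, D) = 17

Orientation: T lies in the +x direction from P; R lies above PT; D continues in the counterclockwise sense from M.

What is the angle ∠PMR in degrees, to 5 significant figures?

42.882°

Tangency of A1 to PT means the radius RT is perpendicular to PT, so R = T + (0, 9.7) = (36.000, 9.7000). On A1, T sits at bearing -90° from R; a 52° counterclockwise sweep puts M at bearing -38°, so M = R + 9.7·(cos -38°, sin -38°) = (43.644, 3.7281). Then cos ∠PMR = MP·MR / (|MP||MR|), giving 42.882°.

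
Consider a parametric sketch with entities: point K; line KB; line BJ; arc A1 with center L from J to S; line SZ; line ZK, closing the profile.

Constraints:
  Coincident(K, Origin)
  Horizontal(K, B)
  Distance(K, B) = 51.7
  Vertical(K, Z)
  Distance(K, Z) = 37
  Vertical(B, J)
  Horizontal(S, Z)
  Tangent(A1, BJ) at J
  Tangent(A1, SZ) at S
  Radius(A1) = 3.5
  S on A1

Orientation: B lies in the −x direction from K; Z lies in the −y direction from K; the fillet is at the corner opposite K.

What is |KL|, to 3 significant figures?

58.7

K and Z share the same x with |KZ| = 37.0 and Z on the −y side, so Z = (0.00, -37.0). The virtual corner opposite K is at (-51.7, -37.0). A1 meets BJ tangentially, so LJ is at right angles to BJ and the tangent condition forces LS to be normal to SZ, with radius 3.5, so the center L sits 3.5 in from both sides at L = (-48.2, -33.5). Then |KL| = |L − K| = 58.7.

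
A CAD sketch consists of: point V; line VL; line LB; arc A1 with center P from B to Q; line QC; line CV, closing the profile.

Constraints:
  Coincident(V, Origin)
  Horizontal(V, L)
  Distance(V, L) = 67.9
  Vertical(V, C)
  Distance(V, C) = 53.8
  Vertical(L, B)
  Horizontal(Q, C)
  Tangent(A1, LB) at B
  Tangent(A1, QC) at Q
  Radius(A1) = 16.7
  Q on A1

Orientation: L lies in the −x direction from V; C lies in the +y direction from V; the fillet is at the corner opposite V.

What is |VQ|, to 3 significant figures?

74.3

V is at the origin; VL is horizontal with |VL| = 67.9 and L on the −x side, so L = (-67.9, 0.00). V and C share the same x with |VC| = 53.8 and C on the +y side, so C = (0.00, 53.8). The virtual corner opposite V is at (-67.9, 53.8). Tangency of A1 to LB means the radius PB is perpendicular to LB and since A1 is tangent to QC there, PQ ⟂ QC, with radius 16.7, so the center P sits 16.7 in from both sides at P = (-51.2, 37.1). That places the tangent points at B = (-67.9, 37.1) on LB and Q = (-51.2, 53.8) on QC. Then |VQ| = |Q − V| = 74.3.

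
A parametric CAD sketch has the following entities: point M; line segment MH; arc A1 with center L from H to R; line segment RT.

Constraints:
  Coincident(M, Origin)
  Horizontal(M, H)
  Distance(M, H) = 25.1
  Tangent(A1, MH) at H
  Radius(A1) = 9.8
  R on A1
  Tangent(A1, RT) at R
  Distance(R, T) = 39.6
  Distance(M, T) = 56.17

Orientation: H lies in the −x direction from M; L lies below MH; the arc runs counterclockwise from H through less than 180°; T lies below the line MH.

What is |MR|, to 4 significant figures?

36.70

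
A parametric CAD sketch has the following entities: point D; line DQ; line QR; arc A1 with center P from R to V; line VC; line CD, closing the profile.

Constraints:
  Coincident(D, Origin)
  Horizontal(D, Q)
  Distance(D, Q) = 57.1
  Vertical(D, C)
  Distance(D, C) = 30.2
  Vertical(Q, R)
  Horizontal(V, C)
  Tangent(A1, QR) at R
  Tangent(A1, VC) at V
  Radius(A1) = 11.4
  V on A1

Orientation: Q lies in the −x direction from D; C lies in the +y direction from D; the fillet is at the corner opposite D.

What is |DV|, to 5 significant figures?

54.777

The virtual corner opposite D is at (-57.100, 30.200). Since A1 is tangent to QR there, PR ⟂ QR and A1 meets VC tangentially, so PV is at right angles to VC, with radius 11.4, so the center P sits 11.4 in from both sides at P = (-45.700, 18.800). That places the tangent points at R = (-57.100, 18.800) on QR and V = (-45.700, 30.200) on VC. Then |DV| = |V − D| = 54.777.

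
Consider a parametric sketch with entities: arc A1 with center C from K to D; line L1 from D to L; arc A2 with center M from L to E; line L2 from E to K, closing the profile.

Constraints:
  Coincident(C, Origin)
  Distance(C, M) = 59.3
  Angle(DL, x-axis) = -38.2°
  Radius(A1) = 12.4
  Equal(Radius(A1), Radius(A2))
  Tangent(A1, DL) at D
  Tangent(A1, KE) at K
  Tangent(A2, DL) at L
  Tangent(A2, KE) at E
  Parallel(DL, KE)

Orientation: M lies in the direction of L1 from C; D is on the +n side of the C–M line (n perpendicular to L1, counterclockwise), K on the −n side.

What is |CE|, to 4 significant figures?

60.58

The slot axis is L1's direction at -38.2°, so u = (cos -38.2°, sin -38.2°) = (0.7859, -0.6184) and n = (−sin -38.2°, cos -38.2°) = (0.6184, 0.7859). C is at the origin and M lies 59.3 along u from C, so M = 59.3·u = (46.60, -36.67). Tangency of A1 to both parallel lines with radius 12.4 puts D and K at C ± 12.4·n: D = (7.668, 9.745), K = (-7.668, -9.745). Equal radii place L and E the same way about M: L = M + 12.4·n = (54.27, -26.93), E = M − 12.4·n = (38.93, -46.42). Then |CE| = |E − C| = 60.58.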